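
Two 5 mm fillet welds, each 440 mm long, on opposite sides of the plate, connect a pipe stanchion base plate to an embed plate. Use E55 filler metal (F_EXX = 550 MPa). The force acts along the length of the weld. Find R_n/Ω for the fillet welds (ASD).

R_n/Ω ≈ 513 kN

Effective throat t_e = 0.707 × 5 = 3.535 mm.
Total length L = 880 mm; A_we = 3.535 × 880 = 3111 mm².
F_nw = 0.6 F_EXX = 0.6 × 550 = 330 MPa.
R_n = 330 × 3111 × 10⁻³ = 1027 kN; R_n/Ω = 1027/2.0 = 513.3 kN.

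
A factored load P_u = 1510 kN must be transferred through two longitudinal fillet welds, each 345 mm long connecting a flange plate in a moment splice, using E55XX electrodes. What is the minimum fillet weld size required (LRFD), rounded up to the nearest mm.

w = 13 mm

E55XX → F_EXX = 550 MPa.
Total weld length L = 690 mm.
Required throat t_e = P_u / (φ × 0.6 F_EXX × L) = 1510 / (0.75 × 0.6 × 550 × 690 × 10⁻³) = 8.842 mm.
Required leg w = t_e / 0.707 = 12.51 mm → use 13 mm.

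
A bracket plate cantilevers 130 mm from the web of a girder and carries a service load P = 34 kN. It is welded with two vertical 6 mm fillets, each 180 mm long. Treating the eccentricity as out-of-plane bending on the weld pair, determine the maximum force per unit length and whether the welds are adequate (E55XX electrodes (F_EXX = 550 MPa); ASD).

L_w = 2 × 180 = 360 mm; section modulus (unit throat) S = 2 × L²/6 = 10800 mm².
Direct shear f_v = P/L_w = 34×10³/360 = 94.44 N/mm.
Moment M = P × e = 34×10³ × 130 = 4420000 N·mm; bending f_b = M/S = 409.3 N/mm.
f_max = √(f_v² + f_b²) = √(94.44² + 409.3²) = 420 N/mm.
r_n/Ω = (1/2.0) × 0.6 × 550 × (0.707 × 6) = 699.9 N/mm → adequate.

f_max ≈ 420 N/mm; adequate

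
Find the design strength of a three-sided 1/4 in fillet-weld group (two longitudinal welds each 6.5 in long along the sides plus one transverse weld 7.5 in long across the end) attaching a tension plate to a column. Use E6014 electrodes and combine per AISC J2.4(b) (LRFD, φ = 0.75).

E60XX → F_EXX = 60 ksi.
t_e = 0.707 × 0.25 = 0.1767 in.
R_nwl = 0.6 × 60 × 0.1767 × 13 = 82.72 kip (longitudinal, 2 welds).
R_nwt = 0.6 × 60 × 0.1767 × 7.5 = 47.72 kip (transverse, base value).
(i) R_nwl + R_nwt = 130.4 kip; (ii) 0.85 R_nwl + 1.5 R_nwt = 141.9 kip.
R_n = max = 141.9 kip [governs: (ii)]; φR_n = 106.4 kip.

φR_n ≈ 106 kip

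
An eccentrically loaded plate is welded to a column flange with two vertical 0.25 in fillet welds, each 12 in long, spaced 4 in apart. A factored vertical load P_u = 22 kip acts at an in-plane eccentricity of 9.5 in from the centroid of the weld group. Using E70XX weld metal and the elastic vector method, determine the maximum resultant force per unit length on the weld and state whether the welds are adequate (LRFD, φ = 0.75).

E70XX → F_EXX = 70 ksi.
Total weld length L_w = 24 in. Treat welds as unit-width lines.
Polar moment about centroid: J = 2[d³/12 + d(b/2)²] = 2[12³/12 + 12×2²] = 384 in³.
Direct shear f_v = P/L_w = 22 / 24 = 0.9167 kip/in (vertical).
Torsion M = P·e = 22 × 9.5 = 209 kip·in.
Critical point at (x, y) = (2, 6) from centroid. f_tx = M·y/J = 3.266 kip/in; f_ty = M·x/J = 1.089 kip/in.
Resultant f_max = √[f_tx² + (f_v + f_ty)²] = √[3.266² + (0.9167 + 1.089)²] = 3.832 kip/in.
Capacity per unit length: φr_n = 0.75 × 0.6 × 70 × (0.707 × 0.25) = 5.568 kip/in.
3.832 ≤ 5.568 → adequate.

f_max ≈ 3.83 kip/in; adequate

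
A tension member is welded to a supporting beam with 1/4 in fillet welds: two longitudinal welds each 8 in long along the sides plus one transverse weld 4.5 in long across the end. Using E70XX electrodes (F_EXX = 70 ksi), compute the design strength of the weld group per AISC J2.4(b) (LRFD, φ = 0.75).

φR_n ≈ 114 kips

t_e = 0.707 × 0.25 = 0.1767 in.
R_nwl = 0.6 × 70 × 0.1767 × 16 = 118.8 kips (longitudinal, 2 welds).
R_nwt = 0.6 × 70 × 0.1767 × 4.5 = 33.41 kips (transverse, base value).
(i) R_nwl + R_nwt = 152.2 kips; (ii) 0.85 R_nwl + 1.5 R_nwt = 151.1 kips.
R_n = max = 152.2 kips [governs: (i)]; φR_n = 114.1 kips.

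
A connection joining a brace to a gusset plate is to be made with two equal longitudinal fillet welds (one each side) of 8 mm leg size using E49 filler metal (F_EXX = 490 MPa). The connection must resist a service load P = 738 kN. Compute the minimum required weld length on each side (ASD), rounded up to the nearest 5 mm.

Throat t_e = 0.707 × 8 = 5.656 mm.
r_n/Ω = (0.6 × 490 × 5.656) / 2.0 = 831.4 N/mm = 0.8314 kN/mm.
L_req = P / (r_n/Ω) = 738 / 0.8314 = 887.6 mm total.
Per side: 887.6 / 2 = 443.8 mm.
Round up → use L = 445 mm on each side.

L = 445 mm on each side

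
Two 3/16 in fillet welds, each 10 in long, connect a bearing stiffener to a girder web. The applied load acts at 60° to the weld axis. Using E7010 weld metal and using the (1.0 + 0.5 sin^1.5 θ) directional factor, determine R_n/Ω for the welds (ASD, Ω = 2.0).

E70XX → F_EXX = 70 ksi.
t_e = 0.707 × 0.1875 = 0.1326 in; A_we = 0.1326 × 20 = 2.651 in².
Directional factor: 1.0 + 0.5 sin^1.5(60°) = 1.403.
F_nw = 0.6 × 70 × 1.403 = 58.92 ksi.
R_n/Ω = (58.92 × 2.651) / 2.0 = 78.11 kips.

R_n/Ω ≈ 78.1 kips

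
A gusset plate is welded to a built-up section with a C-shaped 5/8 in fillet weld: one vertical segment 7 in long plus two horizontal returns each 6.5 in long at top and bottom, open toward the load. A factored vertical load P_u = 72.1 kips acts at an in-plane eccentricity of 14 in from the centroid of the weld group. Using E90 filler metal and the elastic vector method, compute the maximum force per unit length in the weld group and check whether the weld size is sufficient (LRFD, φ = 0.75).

f_max ≈ 23 kip/in; NOT adequate

E90XX → F_EXX = 90 ksi.
Total weld length L_w = 20 in. Treat welds as unit-width lines.
Centroid: x̄ = 2×6.5×3.25 / 20 = 2.112 in from the vertical weld.
Polar moment about centroid: J = I_x + I_y = [7³/12 + 2×6.5×3.5²] + [7×2.112² + 2(6.5³/12 + 6.5×1.138²)] = 281.7 in³.
Direct shear f_v = P/L_w = 72.1 / 20 = 3.605 kip/in (vertical).
Torsion M = P·e = 72.1 × 14 = 1009.4 kip·in.
Critical point at (x, y) = (4.388, 3.5) from centroid. f_tx = M·y/J = 12.54 kip/in; f_ty = M·x/J = 15.72 kip/in.
Resultant f_max = √[f_tx² + (f_v + f_ty)²] = √[12.54² + (3.605 + 15.72)²] = 23.04 kip/in.
Capacity per unit length: φr_n = 0.75 × 0.6 × 90 × (0.707 × 0.625) = 17.9 kip/in.
23.04 > 17.9 → NOT adequate.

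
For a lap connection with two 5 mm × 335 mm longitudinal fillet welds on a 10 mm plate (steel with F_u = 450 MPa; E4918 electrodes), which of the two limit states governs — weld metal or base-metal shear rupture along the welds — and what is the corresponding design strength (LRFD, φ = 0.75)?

E49XX → F_EXX = 490 MPa.
t_e = 0.707 × 5 = 3.535 mm; L = 670 mm.
Weld metal: φR_n = 0.75 × 0.6 × 490 × 3.535 × 670 × 10⁻³ = 522.2 kN.
Base metal (shear rupture): φR_n = 0.75 × 0.6 × 450 × 10 × 670 × 10⁻³ = 1357 kN.
Governing: weld metal.

φR_n ≈ 522 kN (weld metal governs)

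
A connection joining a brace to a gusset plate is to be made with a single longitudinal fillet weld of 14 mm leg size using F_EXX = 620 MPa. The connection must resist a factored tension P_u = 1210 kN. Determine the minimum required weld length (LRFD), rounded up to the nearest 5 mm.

L = 440 mm

Throat t_e = 0.707 × 14 = 9.898 mm.
φr_n = 0.75 × 0.6 × 620 × 9.898 × 10⁻³ = 2.762 kN/mm.
L_req = P_u / φr_n = 1210 / 2.762 = 438.2 mm total.
Round up → use L = 440 mm.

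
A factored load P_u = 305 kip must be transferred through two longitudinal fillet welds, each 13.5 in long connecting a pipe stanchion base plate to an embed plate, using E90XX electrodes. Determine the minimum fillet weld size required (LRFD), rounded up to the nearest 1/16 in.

E90XX → F_EXX = 90 ksi.
Total weld length L = 27 in.
Required throat t_e = P_u / (φ × 0.6 F_EXX × L) = 305 / (0.75 × 0.6 × 90 × 27) = 0.2789 in.
Required leg w = t_e / 0.707 = 0.3945 in → use 7/16 in.

w = 7/16 in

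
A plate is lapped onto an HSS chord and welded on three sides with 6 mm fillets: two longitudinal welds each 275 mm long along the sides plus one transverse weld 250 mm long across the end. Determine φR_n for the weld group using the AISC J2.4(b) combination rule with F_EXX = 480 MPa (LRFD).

φR_n ≈ 772 kN

t_e = 0.707 × 6 = 4.242 mm.
R_nwl = 0.6 × 480 × 4.242 × 550 × 10⁻³ = 671.9 kN (longitudinal, 2 welds).
R_nwt = 0.6 × 480 × 4.242 × 250 × 10⁻³ = 305.4 kN (transverse, base value).
(i) R_nwl + R_nwt = 977.4 kN; (ii) 0.85 R_nwl + 1.5 R_nwt = 1029 kN.
R_n = max = 1029 kN [governs: (ii)]; φR_n = 772 kN.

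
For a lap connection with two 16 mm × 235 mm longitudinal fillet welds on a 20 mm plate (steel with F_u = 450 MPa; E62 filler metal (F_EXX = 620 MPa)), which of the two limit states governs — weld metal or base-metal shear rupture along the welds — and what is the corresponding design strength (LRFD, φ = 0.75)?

t_e = 0.707 × 16 = 11.31 mm; L = 470 mm.
Weld metal: φR_n = 0.75 × 0.6 × 620 × 11.31 × 470 × 10⁻³ = 1483 kN.
Base metal (shear rupture): φR_n = 0.75 × 0.6 × 450 × 20 × 470 × 10⁻³ = 1904 kN.
Governing: weld metal.

φR_n ≈ 1480 kN (weld metal governs)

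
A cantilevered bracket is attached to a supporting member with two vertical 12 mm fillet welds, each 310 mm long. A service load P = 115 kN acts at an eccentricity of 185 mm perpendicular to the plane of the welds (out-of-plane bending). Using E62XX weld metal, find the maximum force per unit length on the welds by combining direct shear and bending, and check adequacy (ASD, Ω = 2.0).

E62XX → F_EXX = 620 MPa.
L_w = 2 × 310 = 620 mm; section modulus (unit throat) S = 2 × L²/6 = 32030 mm².
Direct shear f_v = P/L_w = 115×10³/620 = 185.5 N/mm.
Moment M = P × e = 115×10³ × 185 = 21275000 N·mm; bending f_b = M/S = 664.2 N/mm.
f_max = √(f_v² + f_b²) = √(185.5² + 664.2²) = 689.6 N/mm.
r_n/Ω = (1/2.0) × 0.6 × 620 × (0.707 × 12) = 1578 N/mm → adequate.

f_max ≈ 690 N/mm; adequate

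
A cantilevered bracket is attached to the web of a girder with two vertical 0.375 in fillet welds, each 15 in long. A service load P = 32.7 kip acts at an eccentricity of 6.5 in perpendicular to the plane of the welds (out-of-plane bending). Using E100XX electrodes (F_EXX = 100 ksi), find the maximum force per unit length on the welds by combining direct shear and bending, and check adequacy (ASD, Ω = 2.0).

f_max ≈ 3.04 kip/in; adequate

L_w = 2 × 15 = 30 in; section modulus (unit throat) S = 2 × L²/6 = 75 in².
Direct shear f_v = P/L_w = 32.7/30 = 1.09 kip/in.
Moment M = P × e = 32.7 × 6.5 = 212.55 kip·in; bending f_b = M/S = 2.834 kip/in.
f_max = √(f_v² + f_b²) = √(1.09² + 2.834²) = 3.036 kip/in.
r_n/Ω = (1/2.0) × 0.6 × 100 × (0.707 × 0.375) = 7.954 kip/in → adequate.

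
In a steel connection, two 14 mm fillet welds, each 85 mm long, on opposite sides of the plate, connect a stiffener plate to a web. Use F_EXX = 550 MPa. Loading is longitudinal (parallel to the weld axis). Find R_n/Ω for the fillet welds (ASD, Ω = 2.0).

Effective throat t_e = 0.707 × 14 = 9.898 mm.
Total length L = 170 mm; A_we = 9.898 × 170 = 1683 mm².
F_nw = 0.6 F_EXX = 0.6 × 550 = 330 MPa.
R_n = 330 × 1683 × 10⁻³ = 555.3 kN; R_n/Ω = 555.3/2.0 = 277.6 kN.

R_n/Ω ≈ 278 kN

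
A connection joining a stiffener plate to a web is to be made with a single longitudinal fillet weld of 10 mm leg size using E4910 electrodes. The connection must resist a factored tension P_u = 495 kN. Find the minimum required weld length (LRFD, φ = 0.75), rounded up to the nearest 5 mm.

L = 320 mm

E49XX → F_EXX = 490 MPa.
Throat t_e = 0.707 × 10 = 7.07 mm.
φr_n = 0.75 × 0.6 × 490 × 7.07 × 10⁻³ = 1.559 kN/mm.
L_req = P_u / φr_n = 495 / 1.559 = 317.5 mm total.
Round up → use L = 320 mm.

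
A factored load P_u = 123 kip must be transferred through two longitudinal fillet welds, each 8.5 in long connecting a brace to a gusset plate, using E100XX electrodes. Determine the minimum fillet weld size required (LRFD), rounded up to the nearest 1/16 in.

w = 1/4 in

E100XX → F_EXX = 100 ksi.
Total weld length L = 17 in.
Required throat t_e = P_u / (φ × 0.6 F_EXX × L) = 123 / (0.75 × 0.6 × 100 × 17) = 0.1608 in.
Required leg w = t_e / 0.707 = 0.2274 in → use 1/4 in.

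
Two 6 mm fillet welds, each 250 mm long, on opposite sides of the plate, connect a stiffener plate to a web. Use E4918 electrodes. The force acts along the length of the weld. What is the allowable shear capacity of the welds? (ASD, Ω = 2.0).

R_n/Ω ≈ 312 kN

E49XX → F_EXX = 490 MPa.
Effective throat t_e = 0.707 × 6 = 4.242 mm.
Total length L = 500 mm; A_we = 4.242 × 500 = 2121 mm².
F_nw = 0.6 F_EXX = 0.6 × 490 = 294 MPa.
R_n = 294 × 2121 × 10⁻³ = 623.6 kN; R_n/Ω = 623.6/2.0 = 311.8 kN.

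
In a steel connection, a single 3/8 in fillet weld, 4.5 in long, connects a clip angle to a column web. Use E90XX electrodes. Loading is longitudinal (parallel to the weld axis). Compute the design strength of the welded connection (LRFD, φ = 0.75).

E90XX → F_EXX = 90 ksi.
Effective throat t_e = 0.707 × 0.375 = 0.2651 in.
Total length L = 4.5 in; A_we = 0.2651 × 4.5 = 1.193 in².
F_nw = 0.6 F_EXX = 0.6 × 90 = 54 ksi.
φR_n = 0.75 × 54 × 1.193 = 48.32 kip.

φR_n ≈ 48.3 kip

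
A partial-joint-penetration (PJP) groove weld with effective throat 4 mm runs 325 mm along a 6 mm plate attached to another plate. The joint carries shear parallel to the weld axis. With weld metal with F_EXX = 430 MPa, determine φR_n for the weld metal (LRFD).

Effective throat (given) t_e = 4 mm.
A_we = 4 × 325 = 1300 mm².
F_nw = 0.6 F_EXX = 258 MPa.
φR_n = 0.75 × 258 × 1300 × 10⁻³ = 251.6 kN.

φR_n ≈ 252 kN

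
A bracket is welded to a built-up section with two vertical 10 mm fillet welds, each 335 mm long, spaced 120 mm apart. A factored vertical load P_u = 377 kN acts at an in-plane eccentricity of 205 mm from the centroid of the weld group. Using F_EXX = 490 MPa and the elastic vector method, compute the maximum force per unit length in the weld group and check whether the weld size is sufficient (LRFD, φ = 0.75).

f_max ≈ 1850 N/mm; NOT adequate

Total weld length L_w = 670 mm. Treat welds as unit-width lines.
Polar moment about centroid: J = 2[d³/12 + d(b/2)²] = 2[335³/12 + 335×60²] = 8678000 mm³.
Direct shear f_v = P/L_w = 377×10³ / 670 = 562.7 N/mm (vertical).
Torsion M = P·e = 377×10³ × 205 = 77285000 N·mm.
Critical point at (x, y) = (60, 167.5) from centroid. f_tx = M·y/J = 1492 N/mm; f_ty = M·x/J = 534.4 N/mm.
Resultant f_max = √[f_tx² + (f_v + f_ty)²] = √[1492² + (562.7 + 534.4)²] = 1852 N/mm.
Capacity per unit length: φr_n = 0.75 × 0.6 × 490 × (0.707 × 10) = 1559 N/mm.
1852 > 1559 → NOT adequate.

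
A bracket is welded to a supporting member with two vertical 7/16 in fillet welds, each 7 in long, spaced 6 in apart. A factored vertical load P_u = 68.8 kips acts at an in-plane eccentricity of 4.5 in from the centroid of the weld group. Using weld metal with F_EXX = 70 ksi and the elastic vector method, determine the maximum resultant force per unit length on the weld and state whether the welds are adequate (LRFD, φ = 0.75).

Total weld length L_w = 14 in. Treat welds as unit-width lines.
Polar moment about centroid: J = 2[d³/12 + d(b/2)²] = 2[7³/12 + 7×3²] = 183.2 in³.
Direct shear f_v = P/L_w = 68.8 / 14 = 4.914 kip/in (vertical).
Torsion M = P·e = 68.8 × 4.5 = 309.6 kip·in.
Critical point at (x, y) = (3, 3.5) from centroid. f_tx = M·y/J = 5.916 kip/in; f_ty = M·x/J = 5.071 kip/in.
Resultant f_max = √[f_tx² + (f_v + f_ty)²] = √[5.916² + (4.914 + 5.071)²] = 11.61 kip/in.
Capacity per unit length: φr_n = 0.75 × 0.6 × 70 × (0.707 × 0.4375) = 9.743 kip/in.
11.61 > 9.743 → NOT adequate.

f_max ≈ 11.6 kip/in; NOT adequate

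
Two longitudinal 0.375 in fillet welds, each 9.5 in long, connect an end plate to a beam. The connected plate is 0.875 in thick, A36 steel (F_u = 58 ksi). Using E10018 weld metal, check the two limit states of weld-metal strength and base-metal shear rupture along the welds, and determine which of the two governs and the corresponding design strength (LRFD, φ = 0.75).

E100XX → F_EXX = 100 ksi.
t_e = 0.707 × 0.375 = 0.2651 in; L = 19 in.
Weld metal: φR_n = 0.75 × 0.6 × 100 × 0.2651 × 19 = 226.7 kips.
Base metal (shear rupture): φR_n = 0.75 × 0.6 × 58 × 0.875 × 19 = 433.9 kips.
Governing: weld metal.

φR_n ≈ 227 kips (weld metal governs)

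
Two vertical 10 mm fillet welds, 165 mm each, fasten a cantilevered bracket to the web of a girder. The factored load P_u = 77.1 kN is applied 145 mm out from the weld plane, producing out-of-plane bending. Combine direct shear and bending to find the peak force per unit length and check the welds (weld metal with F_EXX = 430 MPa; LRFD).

L_w = 2 × 165 = 330 mm; section modulus (unit throat) S = 2 × L²/6 = 9075 mm².
Direct shear f_v = P/L_w = 77.1×10³/330 = 233.6 N/mm.
Moment M = P × e = 77.1×10³ × 145 = 11180000 N·mm; bending f_b = M/S = 1232 N/mm.
f_max = √(f_v² + f_b²) = √(233.6² + 1232²) = 1254 N/mm.
φr_n = 0.75 × 0.6 × 430 × (0.707 × 10) = 1368 N/mm → adequate.

f_max ≈ 1250 N/mm; adequate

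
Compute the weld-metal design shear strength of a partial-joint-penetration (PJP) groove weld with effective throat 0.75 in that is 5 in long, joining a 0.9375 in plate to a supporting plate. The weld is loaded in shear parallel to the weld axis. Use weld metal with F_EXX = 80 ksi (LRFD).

Effective throat (given) t_e = 0.75 in.
A_we = 0.75 × 5 = 3.75 in².
F_nw = 0.6 F_EXX = 48 ksi.
φR_n = 0.75 × 48 × 3.75 = 135 kips.

φR_n ≈ 135 kips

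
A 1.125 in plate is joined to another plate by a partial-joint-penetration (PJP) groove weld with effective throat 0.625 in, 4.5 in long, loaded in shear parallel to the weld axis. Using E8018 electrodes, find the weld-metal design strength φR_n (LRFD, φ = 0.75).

φR_n ≈ 101 kip

E80XX → F_EXX = 80 ksi.
Effective throat (given) t_e = 0.625 in.
A_we = 0.625 × 4.5 = 2.812 in².
F_nw = 0.6 F_EXX = 48 ksi.
φR_n = 0.75 × 48 × 2.812 = 101.2 kip.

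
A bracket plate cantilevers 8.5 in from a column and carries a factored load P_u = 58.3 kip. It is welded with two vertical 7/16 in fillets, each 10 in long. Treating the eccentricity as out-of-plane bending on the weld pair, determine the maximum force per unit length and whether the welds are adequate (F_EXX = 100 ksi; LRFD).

f_max ≈ 15.1 kip/in; NOT adequate

L_w = 2 × 10 = 20 in; section modulus (unit throat) S = 2 × L²/6 = 33.33 in².
Direct shear f_v = P/L_w = 58.3/20 = 2.915 kip/in.
Moment M = P × e = 58.3 × 8.5 = 495.55 kip·in; bending f_b = M/S = 14.87 kip/in.
f_max = √(f_v² + f_b²) = √(2.915² + 14.87²) = 15.15 kip/in.
φr_n = 0.75 × 0.6 × 100 × (0.707 × 0.4375) = 13.92 kip/in → NOT adequate.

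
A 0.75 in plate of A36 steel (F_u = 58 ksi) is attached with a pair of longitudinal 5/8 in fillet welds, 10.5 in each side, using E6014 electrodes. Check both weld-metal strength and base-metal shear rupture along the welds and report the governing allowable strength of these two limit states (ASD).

E60XX → F_EXX = 60 ksi.
t_e = 0.707 × 0.625 = 0.4419 in; L = 21 in.
Weld metal: R_n/Ω = (1/2.0) × 0.6 × 60 × 0.4419 × 21 = 167 kips.
Base metal (shear rupture): R_n/Ω = (1/2.0) × 0.6 × 58 × 0.75 × 21 = 274 kips.
Governing: weld metal.

R_n/Ω ≈ 167 kips (weld metal governs)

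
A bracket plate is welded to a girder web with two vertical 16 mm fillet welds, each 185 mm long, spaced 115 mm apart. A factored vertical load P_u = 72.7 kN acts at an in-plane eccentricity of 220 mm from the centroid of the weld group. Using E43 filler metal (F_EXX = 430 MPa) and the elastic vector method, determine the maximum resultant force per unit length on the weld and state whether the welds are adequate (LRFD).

Total weld length L_w = 370 mm. Treat welds as unit-width lines.
Polar moment about centroid: J = 2[d³/12 + d(b/2)²] = 2[185³/12 + 185×57.5²] = 2279000 mm³.
Direct shear f_v = P/L_w = 72.7×10³ / 370 = 196.5 N/mm (vertical).
Torsion M = P·e = 72.7×10³ × 220 = 15994000 N·mm.
Critical point at (x, y) = (57.5, 92.5) from centroid. f_tx = M·y/J = 649.3 N/mm; f_ty = M·x/J = 403.6 N/mm.
Resultant f_max = √[f_tx² + (f_v + f_ty)²] = √[649.3² + (196.5 + 403.6)²] = 884.1 N/mm.
Capacity per unit length: φr_n = 0.75 × 0.6 × 430 × (0.707 × 16) = 2189 N/mm.
884.1 ≤ 2189 → adequate.

f_max ≈ 884 N/mm; adequate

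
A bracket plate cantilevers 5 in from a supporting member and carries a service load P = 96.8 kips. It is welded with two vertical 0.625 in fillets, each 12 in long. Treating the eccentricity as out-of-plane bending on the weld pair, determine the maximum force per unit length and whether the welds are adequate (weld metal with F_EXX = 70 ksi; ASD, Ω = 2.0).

L_w = 2 × 12 = 24 in; section modulus (unit throat) S = 2 × L²/6 = 48 in².
Direct shear f_v = P/L_w = 96.8/24 = 4.033 kip/in.
Moment M = P × e = 96.8 × 5 = 484 kip·in; bending f_b = M/S = 10.08 kip/in.
f_max = √(f_v² + f_b²) = √(4.033² + 10.08²) = 10.86 kip/in.
r_n/Ω = (1/2.0) × 0.6 × 70 × (0.707 × 0.625) = 9.279 kip/in → NOT adequate.

f_max ≈ 10.9 kip/in; NOT adequate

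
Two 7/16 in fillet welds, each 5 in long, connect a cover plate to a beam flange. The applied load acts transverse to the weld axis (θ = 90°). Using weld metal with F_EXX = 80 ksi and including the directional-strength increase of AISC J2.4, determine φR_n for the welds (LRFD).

φR_n ≈ 167 kips

t_e = 0.707 × 0.4375 = 0.3093 in; A_we = 0.3093 × 10 = 3.093 in².
Directional factor: 1.0 + 0.5 sin^1.5(90°) = 1.5.
F_nw = 0.6 × 80 × 1.5 = 72 ksi.
φR_n = 0.75 × 72 × 3.093 = 167 kips.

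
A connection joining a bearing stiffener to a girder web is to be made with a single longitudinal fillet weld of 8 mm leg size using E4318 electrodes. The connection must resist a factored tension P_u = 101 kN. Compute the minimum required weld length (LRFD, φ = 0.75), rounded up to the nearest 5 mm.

L = 95 mm

E43XX → F_EXX = 430 MPa.
Throat t_e = 0.707 × 8 = 5.656 mm.
φr_n = 0.75 × 0.6 × 430 × 5.656 × 10⁻³ = 1.094 kN/mm.
L_req = P_u / φr_n = 101 / 1.094 = 92.28 mm total.
Round up → use L = 95 mm.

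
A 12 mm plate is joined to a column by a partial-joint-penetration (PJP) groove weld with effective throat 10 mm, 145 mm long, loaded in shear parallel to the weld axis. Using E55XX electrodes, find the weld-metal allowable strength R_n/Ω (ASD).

E55XX → F_EXX = 550 MPa.
Effective throat (given) t_e = 10 mm.
A_we = 10 × 145 = 1450 mm².
F_nw = 0.6 F_EXX = 330 MPa.
R_n/Ω = (330 × 1450) / 2.0 × 10⁻³ = 239.2 kN.

R_n/Ω ≈ 239 kN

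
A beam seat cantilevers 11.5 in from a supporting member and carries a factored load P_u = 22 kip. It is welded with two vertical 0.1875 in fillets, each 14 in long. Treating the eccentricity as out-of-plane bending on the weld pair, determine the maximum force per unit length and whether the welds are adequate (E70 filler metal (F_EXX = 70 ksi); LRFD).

L_w = 2 × 14 = 28 in; section modulus (unit throat) S = 2 × L²/6 = 65.33 in².
Direct shear f_v = P/L_w = 22/28 = 0.7857 kip/in.
Moment M = P × e = 22 × 11.5 = 253 kip·in; bending f_b = M/S = 3.872 kip/in.
f_max = √(f_v² + f_b²) = √(0.7857² + 3.872²) = 3.951 kip/in.
φr_n = 0.75 × 0.6 × 70 × (0.707 × 0.1875) = 4.176 kip/in → adequate.

f_max ≈ 3.95 kip/in; adequate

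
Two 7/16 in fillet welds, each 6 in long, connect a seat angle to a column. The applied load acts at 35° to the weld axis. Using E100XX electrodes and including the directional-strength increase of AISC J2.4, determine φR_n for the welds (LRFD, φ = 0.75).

φR_n ≈ 203 kip

E100XX → F_EXX = 100 ksi.
t_e = 0.707 × 0.4375 = 0.3093 in; A_we = 0.3093 × 12 = 3.712 in².
Directional factor: 1.0 + 0.5 sin^1.5(35°) = 1.217.
F_nw = 0.6 × 100 × 1.217 = 73.03 ksi.
φR_n = 0.75 × 73.03 × 3.712 = 203.3 kip.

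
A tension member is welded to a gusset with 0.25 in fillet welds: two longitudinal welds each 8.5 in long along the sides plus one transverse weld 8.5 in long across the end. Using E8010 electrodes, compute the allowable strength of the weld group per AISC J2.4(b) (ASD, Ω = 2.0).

R_n/Ω ≈ 115 kips

E80XX → F_EXX = 80 ksi.
t_e = 0.707 × 0.25 = 0.1767 in.
R_nwl = 0.6 × 80 × 0.1767 × 17 = 144.2 kips (longitudinal, 2 welds).
R_nwt = 0.6 × 80 × 0.1767 × 8.5 = 72.11 kips (transverse, base value).
(i) R_nwl + R_nwt = 216.3 kips; (ii) 0.85 R_nwl + 1.5 R_nwt = 230.8 kips.
R_n = max = 230.8 kips [governs: (ii)]; R_n/Ω = 115.4 kips.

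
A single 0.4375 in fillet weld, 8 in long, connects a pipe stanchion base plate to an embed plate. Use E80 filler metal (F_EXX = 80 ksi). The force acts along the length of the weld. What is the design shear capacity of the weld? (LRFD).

Effective throat t_e = 0.707 × 0.4375 = 0.3093 in.
Total length L = 8 in; A_we = 0.3093 × 8 = 2.474 in².
F_nw = 0.6 F_EXX = 0.6 × 80 = 48 ksi.
φR_n = 0.75 × 48 × 2.474 = 89.08 kips.

φR_n ≈ 89.1 kips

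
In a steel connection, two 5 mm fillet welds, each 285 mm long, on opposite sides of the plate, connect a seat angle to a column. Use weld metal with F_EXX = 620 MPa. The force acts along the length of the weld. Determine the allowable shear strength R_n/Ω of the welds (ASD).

Effective throat t_e = 0.707 × 5 = 3.535 mm.
Total length L = 570 mm; A_we = 3.535 × 570 = 2015 mm².
F_nw = 0.6 F_EXX = 0.6 × 620 = 372 MPa.
R_n = 372 × 2015 × 10⁻³ = 749.6 kN; R_n/Ω = 749.6/2.0 = 374.8 kN.

R_n/Ω ≈ 375 kN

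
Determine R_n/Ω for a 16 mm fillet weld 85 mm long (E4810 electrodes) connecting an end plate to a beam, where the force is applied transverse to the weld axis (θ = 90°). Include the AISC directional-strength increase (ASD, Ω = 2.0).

E48XX → F_EXX = 480 MPa.
t_e = 0.707 × 16 = 11.31 mm; A_we = 11.31 × 85 = 961.5 mm².
Directional factor: 1.0 + 0.5 sin^1.5(90°) = 1.5.
F_nw = 0.6 × 480 × 1.5 = 432 MPa.
R_n/Ω = (432 × 961.5) / 2.0 × 10⁻³ = 207.7 kN.

R_n/Ω ≈ 208 kN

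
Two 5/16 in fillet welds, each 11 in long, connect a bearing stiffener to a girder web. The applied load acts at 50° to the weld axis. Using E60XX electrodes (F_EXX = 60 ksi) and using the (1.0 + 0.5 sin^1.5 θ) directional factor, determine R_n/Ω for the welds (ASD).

R_n/Ω ≈ 117 kip

t_e = 0.707 × 0.3125 = 0.2209 in; A_we = 0.2209 × 22 = 4.861 in².
Directional factor: 1.0 + 0.5 sin^1.5(50°) = 1.335.
F_nw = 0.6 × 60 × 1.335 = 48.07 ksi.
R_n/Ω = (48.07 × 4.861) / 2.0 = 116.8 kip.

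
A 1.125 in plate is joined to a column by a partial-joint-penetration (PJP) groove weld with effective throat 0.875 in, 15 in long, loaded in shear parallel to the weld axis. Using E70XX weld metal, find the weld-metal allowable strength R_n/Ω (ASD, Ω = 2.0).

E70XX → F_EXX = 70 ksi.
Effective throat (given) t_e = 0.875 in.
A_we = 0.875 × 15 = 13.12 in².
F_nw = 0.6 F_EXX = 42 ksi.
R_n/Ω = (42 × 13.12) / 2.0 = 275.6 kips.

R_n/Ω ≈ 276 kips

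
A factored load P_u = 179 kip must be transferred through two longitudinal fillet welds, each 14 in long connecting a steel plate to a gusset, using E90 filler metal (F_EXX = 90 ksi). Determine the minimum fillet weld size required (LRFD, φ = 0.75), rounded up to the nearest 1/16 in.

Total weld length L = 28 in.
Required throat t_e = P_u / (φ × 0.6 F_EXX × L) = 179 / (0.75 × 0.6 × 90 × 28) = 0.1578 in.
Required leg w = t_e / 0.707 = 0.2233 in → use 1/4 in.

w = 1/4 in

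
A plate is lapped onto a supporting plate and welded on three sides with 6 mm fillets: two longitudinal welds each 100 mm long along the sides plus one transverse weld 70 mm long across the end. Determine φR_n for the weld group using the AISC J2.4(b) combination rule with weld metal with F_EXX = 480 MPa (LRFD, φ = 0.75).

φR_n ≈ 252 kN

t_e = 0.707 × 6 = 4.242 mm.
R_nwl = 0.6 × 480 × 4.242 × 200 × 10⁻³ = 244.3 kN (longitudinal, 2 welds).
R_nwt = 0.6 × 480 × 4.242 × 70 × 10⁻³ = 85.52 kN (transverse, base value).
(i) R_nwl + R_nwt = 329.9 kN; (ii) 0.85 R_nwl + 1.5 R_nwt = 336 kN.
R_n = max = 336 kN [governs: (ii)]; φR_n = 252 kN.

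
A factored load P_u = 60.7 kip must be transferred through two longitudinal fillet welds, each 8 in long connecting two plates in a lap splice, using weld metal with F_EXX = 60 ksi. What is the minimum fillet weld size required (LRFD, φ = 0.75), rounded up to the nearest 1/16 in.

Total weld length L = 16 in.
Required throat t_e = P_u / (φ × 0.6 F_EXX × L) = 60.7 / (0.75 × 0.6 × 60 × 16) = 0.1405 in.
Required leg w = t_e / 0.707 = 0.1987 in → use 1/4 in.

w = 1/4 in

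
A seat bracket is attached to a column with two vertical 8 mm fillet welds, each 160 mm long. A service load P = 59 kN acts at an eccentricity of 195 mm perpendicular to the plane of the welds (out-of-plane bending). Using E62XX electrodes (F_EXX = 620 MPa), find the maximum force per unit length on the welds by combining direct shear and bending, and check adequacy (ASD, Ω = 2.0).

L_w = 2 × 160 = 320 mm; section modulus (unit throat) S = 2 × L²/6 = 8533 mm².
Direct shear f_v = P/L_w = 59×10³/320 = 184.4 N/mm.
Moment M = P × e = 59×10³ × 195 = 11505000 N·mm; bending f_b = M/S = 1348 N/mm.
f_max = √(f_v² + f_b²) = √(184.4² + 1348²) = 1361 N/mm.
r_n/Ω = (1/2.0) × 0.6 × 620 × (0.707 × 8) = 1052 N/mm → NOT adequate.

f_max ≈ 1360 N/mm; NOT adequate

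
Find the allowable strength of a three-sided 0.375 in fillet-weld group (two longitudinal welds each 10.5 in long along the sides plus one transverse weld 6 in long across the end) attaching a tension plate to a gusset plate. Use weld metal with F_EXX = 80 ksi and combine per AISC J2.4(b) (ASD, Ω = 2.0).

R_n/Ω ≈ 172 kips

t_e = 0.707 × 0.375 = 0.2651 in.
R_nwl = 0.6 × 80 × 0.2651 × 21 = 267.2 kips (longitudinal, 2 welds).
R_nwt = 0.6 × 80 × 0.2651 × 6 = 76.36 kips (transverse, base value).
(i) R_nwl + R_nwt = 343.6 kips; (ii) 0.85 R_nwl + 1.5 R_nwt = 341.7 kips.
R_n = max = 343.6 kips [governs: (i)]; R_n/Ω = 171.8 kips.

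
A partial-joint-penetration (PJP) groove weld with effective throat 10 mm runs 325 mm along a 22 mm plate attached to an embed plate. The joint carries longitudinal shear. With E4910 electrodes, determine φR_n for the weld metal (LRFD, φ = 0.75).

E49XX → F_EXX = 490 MPa.
Effective throat (given) t_e = 10 mm.
A_we = 10 × 325 = 3250 mm².
F_nw = 0.6 F_EXX = 294 MPa.
φR_n = 0.75 × 294 × 3250 × 10⁻³ = 716.6 kN.

φR_n ≈ 717 kN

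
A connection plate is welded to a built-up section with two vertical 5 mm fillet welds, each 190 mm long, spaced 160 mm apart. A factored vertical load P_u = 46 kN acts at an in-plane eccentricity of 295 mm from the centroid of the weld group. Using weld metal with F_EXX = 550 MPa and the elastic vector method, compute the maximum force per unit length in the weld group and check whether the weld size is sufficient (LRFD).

Total weld length L_w = 380 mm. Treat welds as unit-width lines.
Polar moment about centroid: J = 2[d³/12 + d(b/2)²] = 2[190³/12 + 190×80²] = 3575000 mm³.
Direct shear f_v = P/L_w = 46×10³ / 380 = 121.1 N/mm (vertical).
Torsion M = P·e = 46×10³ × 295 = 13570000 N·mm.
Critical point at (x, y) = (80, 95) from centroid. f_tx = M·y/J = 360.6 N/mm; f_ty = M·x/J = 303.7 N/mm.
Resultant f_max = √[f_tx² + (f_v + f_ty)²] = √[360.6² + (121.1 + 303.7)²] = 557.1 N/mm.
Capacity per unit length: φr_n = 0.75 × 0.6 × 550 × (0.707 × 5) = 874.9 N/mm.
557.1 ≤ 874.9 → adequate.

f_max ≈ 557 N/mm; adequate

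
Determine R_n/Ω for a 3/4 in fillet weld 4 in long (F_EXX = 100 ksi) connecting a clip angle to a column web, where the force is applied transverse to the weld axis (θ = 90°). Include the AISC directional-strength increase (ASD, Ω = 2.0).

R_n/Ω ≈ 95.4 kip

t_e = 0.707 × 0.75 = 0.5302 in; A_we = 0.5302 × 4 = 2.121 in².
Directional factor: 1.0 + 0.5 sin^1.5(90°) = 1.5.
F_nw = 0.6 × 100 × 1.5 = 90 ksi.
R_n/Ω = (90 × 2.121) / 2.0 = 95.44 kip.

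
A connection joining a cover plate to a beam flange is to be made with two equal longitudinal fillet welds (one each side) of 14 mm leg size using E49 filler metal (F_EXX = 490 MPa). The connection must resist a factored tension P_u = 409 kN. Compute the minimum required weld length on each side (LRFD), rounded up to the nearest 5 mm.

Throat t_e = 0.707 × 14 = 9.898 mm.
φr_n = 0.75 × 0.6 × 490 × 9.898 × 10⁻³ = 2.183 kN/mm.
L_req = P_u / φr_n = 409 / 2.183 = 187.4 mm total.
Per side: 187.4 / 2 = 93.7 mm.
Round up → use L = 95 mm on each side.

L = 95 mm on each side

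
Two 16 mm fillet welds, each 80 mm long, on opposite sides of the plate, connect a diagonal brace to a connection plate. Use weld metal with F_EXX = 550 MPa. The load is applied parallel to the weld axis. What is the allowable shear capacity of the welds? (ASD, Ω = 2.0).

Effective throat t_e = 0.707 × 16 = 11.31 mm.
Total length L = 160 mm; A_we = 11.31 × 160 = 1810 mm².
F_nw = 0.6 F_EXX = 0.6 × 550 = 330 MPa.
R_n = 330 × 1810 × 10⁻³ = 597.3 kN; R_n/Ω = 597.3/2.0 = 298.6 kN.

R_n/Ω ≈ 299 kN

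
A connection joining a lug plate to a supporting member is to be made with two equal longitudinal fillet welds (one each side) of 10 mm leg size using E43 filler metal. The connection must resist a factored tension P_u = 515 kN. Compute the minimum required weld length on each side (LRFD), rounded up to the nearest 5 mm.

E43XX → F_EXX = 430 MPa.
Throat t_e = 0.707 × 10 = 7.07 mm.
φr_n = 0.75 × 0.6 × 430 × 7.07 × 10⁻³ = 1.368 kN/mm.
L_req = P_u / φr_n = 515 / 1.368 = 376.4 mm total.
Per side: 376.4 / 2 = 188.2 mm.
Round up → use L = 190 mm on each side.

L = 190 mm on each side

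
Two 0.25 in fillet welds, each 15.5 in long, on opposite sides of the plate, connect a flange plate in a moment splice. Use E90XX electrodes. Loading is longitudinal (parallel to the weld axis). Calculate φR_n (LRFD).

φR_n ≈ 222 kip

E90XX → F_EXX = 90 ksi.
Effective throat t_e = 0.707 × 0.25 = 0.1767 in.
Total length L = 31 in; A_we = 0.1767 × 31 = 5.479 in².
F_nw = 0.6 F_EXX = 0.6 × 90 = 54 ksi.
φR_n = 0.75 × 54 × 5.479 = 221.9 kip.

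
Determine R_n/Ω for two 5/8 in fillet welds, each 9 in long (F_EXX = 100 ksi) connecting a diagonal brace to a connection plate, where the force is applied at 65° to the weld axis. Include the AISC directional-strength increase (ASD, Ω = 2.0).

R_n/Ω ≈ 342 kip

t_e = 0.707 × 0.625 = 0.4419 in; A_we = 0.4419 × 18 = 7.954 in².
Directional factor: 1.0 + 0.5 sin^1.5(65°) = 1.431.
F_nw = 0.6 × 100 × 1.431 = 85.88 ksi.
R_n/Ω = (85.88 × 7.954) / 2.0 = 341.6 kip.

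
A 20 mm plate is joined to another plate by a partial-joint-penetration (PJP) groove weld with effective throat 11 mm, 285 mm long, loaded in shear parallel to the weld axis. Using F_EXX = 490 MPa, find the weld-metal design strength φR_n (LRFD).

φR_n ≈ 691 kN

Effective throat (given) t_e = 11 mm.
A_we = 11 × 285 = 3135 mm².
F_nw = 0.6 F_EXX = 294 MPa.
φR_n = 0.75 × 294 × 3135 × 10⁻³ = 691.3 kN.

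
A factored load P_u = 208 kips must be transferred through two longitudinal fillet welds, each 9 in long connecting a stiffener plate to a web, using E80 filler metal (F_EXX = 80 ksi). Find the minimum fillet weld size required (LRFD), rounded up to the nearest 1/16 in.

Total weld length L = 18 in.
Required throat t_e = P_u / (φ × 0.6 F_EXX × L) = 208 / (0.75 × 0.6 × 80 × 18) = 0.321 in.
Required leg w = t_e / 0.707 = 0.454 in → use 1/2 in.

w = 1/2 in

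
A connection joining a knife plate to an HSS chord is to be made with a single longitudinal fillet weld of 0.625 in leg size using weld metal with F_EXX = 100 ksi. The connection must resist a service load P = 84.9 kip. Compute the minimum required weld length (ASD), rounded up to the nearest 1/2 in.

Throat t_e = 0.707 × 0.625 = 0.4419 in.
r_n/Ω = (0.6 × 100 × 0.4419) / 2.0 = 13.26 kip/in.
L_req = P / (r_n/Ω) = 84.9 / 13.26 = 6.405 in total.
Round up → use L = 6.5 in.

L = 6.5 in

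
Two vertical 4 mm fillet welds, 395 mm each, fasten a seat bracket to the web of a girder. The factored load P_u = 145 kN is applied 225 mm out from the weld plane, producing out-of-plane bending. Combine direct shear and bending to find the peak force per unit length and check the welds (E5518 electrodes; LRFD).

f_max ≈ 654 N/mm; adequate

E55XX → F_EXX = 550 MPa.
L_w = 2 × 395 = 790 mm; section modulus (unit throat) S = 2 × L²/6 = 52010 mm².
Direct shear f_v = P/L_w = 145×10³/790 = 183.5 N/mm.
Moment M = P × e = 145×10³ × 225 = 32625000 N·mm; bending f_b = M/S = 627.3 N/mm.
f_max = √(f_v² + f_b²) = √(183.5² + 627.3²) = 653.6 N/mm.
φr_n = 0.75 × 0.6 × 550 × (0.707 × 4) = 699.9 N/mm → adequate.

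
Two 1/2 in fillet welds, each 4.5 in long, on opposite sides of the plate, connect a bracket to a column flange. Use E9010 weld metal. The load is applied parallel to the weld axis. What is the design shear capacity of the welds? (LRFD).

E90XX → F_EXX = 90 ksi.
Effective throat t_e = 0.707 × 0.5 = 0.3535 in.
Total length L = 9 in; A_we = 0.3535 × 9 = 3.181 in².
F_nw = 0.6 F_EXX = 0.6 × 90 = 54 ksi.
φR_n = 0.75 × 54 × 3.181 = 128.9 kip.

φR_n ≈ 129 kip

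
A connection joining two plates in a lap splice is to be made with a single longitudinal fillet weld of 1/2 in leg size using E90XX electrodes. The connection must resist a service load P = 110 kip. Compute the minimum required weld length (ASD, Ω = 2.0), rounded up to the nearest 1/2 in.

L = 12 in

E90XX → F_EXX = 90 ksi.
Throat t_e = 0.707 × 0.5 = 0.3535 in.
r_n/Ω = (0.6 × 90 × 0.3535) / 2.0 = 9.544 kip/in.
L_req = P / (r_n/Ω) = 110 / 9.544 = 11.52 in total.
Round up → use L = 12 in.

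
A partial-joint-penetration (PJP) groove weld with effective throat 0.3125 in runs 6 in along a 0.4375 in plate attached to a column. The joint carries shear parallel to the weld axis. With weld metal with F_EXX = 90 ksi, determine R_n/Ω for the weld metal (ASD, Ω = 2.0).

Effective throat (given) t_e = 0.3125 in.
A_we = 0.3125 × 6 = 1.875 in².
F_nw = 0.6 F_EXX = 54 ksi.
R_n/Ω = (54 × 1.875) / 2.0 = 50.62 kip.

R_n/Ω ≈ 50.6 kip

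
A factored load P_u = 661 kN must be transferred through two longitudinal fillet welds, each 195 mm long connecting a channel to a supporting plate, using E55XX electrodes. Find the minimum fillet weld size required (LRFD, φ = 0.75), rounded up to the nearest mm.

w = 10 mm

E55XX → F_EXX = 550 MPa.
Total weld length L = 390 mm.
Required throat t_e = P_u / (φ × 0.6 F_EXX × L) = 661 / (0.75 × 0.6 × 550 × 390 × 10⁻³) = 6.848 mm.
Required leg w = t_e / 0.707 = 9.686 mm → use 10 mm.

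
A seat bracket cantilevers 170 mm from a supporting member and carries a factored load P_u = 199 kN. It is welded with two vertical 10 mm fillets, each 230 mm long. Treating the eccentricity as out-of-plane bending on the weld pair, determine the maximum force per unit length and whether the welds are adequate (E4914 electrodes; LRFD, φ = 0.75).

E49XX → F_EXX = 490 MPa.
L_w = 2 × 230 = 460 mm; section modulus (unit throat) S = 2 × L²/6 = 17630 mm².
Direct shear f_v = P/L_w = 199×10³/460 = 432.6 N/mm.
Moment M = P × e = 199×10³ × 170 = 33830000 N·mm; bending f_b = M/S = 1919 N/mm.
f_max = √(f_v² + f_b²) = √(432.6² + 1919²) = 1967 N/mm.
φr_n = 0.75 × 0.6 × 490 × (0.707 × 10) = 1559 N/mm → NOT adequate.

f_max ≈ 1970 N/mm; NOT adequate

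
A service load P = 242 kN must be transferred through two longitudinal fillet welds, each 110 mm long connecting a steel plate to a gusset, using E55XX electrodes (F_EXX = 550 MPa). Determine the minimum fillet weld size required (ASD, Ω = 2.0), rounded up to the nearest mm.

Total weld length L = 220 mm.
Required throat t_e = P × Ω / (0.6 F_EXX × L) = 242 × 2.0 / (0.6 × 550 × 220 × 10⁻³) = 6.667 mm.
Required leg w = t_e / 0.707 = 9.43 mm → use 10 mm.

w = 10 mm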